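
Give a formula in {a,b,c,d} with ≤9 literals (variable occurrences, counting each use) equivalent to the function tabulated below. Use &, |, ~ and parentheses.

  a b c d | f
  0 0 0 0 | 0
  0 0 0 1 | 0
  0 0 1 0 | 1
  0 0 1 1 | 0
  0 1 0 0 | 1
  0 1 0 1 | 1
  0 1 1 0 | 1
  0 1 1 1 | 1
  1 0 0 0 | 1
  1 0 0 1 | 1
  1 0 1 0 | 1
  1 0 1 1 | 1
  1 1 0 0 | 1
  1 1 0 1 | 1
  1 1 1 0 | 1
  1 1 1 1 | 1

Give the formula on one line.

  ~d = 1010101010101010
  (~d & a) = 0000000010101010
  ~b = 1111000011110000
  (c & ~b) = 0011000000110000
  ((c & ~b) | b) = 0011111100111111
  (d | ((c & ~b) | b)) = 0111111101111111
  ((~d & a) | (d | ((c & ~b) | b))) = 0111111111111111
  (~d | a) = 1010101011111111
  ((~d | a) | b) = 1010111111111111
  (((~d & a) | (d | ((c & ~b) | b))) & ((~d | a) | b)) = 0010111111111111

(((~d & a) | (d | ((c & ~b) | b))) & ((~d | a) | b))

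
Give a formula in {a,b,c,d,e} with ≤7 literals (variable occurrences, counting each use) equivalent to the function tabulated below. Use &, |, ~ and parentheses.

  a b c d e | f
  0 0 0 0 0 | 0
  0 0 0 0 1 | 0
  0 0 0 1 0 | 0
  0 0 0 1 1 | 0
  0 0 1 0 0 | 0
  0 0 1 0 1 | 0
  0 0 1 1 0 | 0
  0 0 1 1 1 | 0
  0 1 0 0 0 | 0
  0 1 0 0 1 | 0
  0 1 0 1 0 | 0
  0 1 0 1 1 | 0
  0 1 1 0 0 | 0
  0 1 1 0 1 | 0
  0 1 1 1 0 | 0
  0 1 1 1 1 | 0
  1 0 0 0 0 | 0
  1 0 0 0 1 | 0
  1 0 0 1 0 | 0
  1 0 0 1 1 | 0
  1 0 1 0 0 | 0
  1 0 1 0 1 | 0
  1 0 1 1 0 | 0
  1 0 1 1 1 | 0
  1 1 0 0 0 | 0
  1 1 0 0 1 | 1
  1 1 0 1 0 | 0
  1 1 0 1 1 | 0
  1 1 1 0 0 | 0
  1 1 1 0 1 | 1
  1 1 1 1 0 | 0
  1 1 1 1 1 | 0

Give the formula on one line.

((e & (~d & (d | a))) & ((~d | ~b) & b))

  ~d = 11001100110011001100110011001100
  (d | a) = 00110011001100111111111111111111
  (~d & (d | a)) = 00000000000000001100110011001100
  (e & (~d & (d | a))) = 00000000000000000100010001000100
  ~b = 11111111000000001111111100000000
  (~d | ~b) = 11111111110011001111111111001100
  ((~d | ~b) & b) = 00000000110011000000000011001100
  ((e & (~d & (d | a))) & ((~d | ~b) & b)) = 00000000000000000000000001000100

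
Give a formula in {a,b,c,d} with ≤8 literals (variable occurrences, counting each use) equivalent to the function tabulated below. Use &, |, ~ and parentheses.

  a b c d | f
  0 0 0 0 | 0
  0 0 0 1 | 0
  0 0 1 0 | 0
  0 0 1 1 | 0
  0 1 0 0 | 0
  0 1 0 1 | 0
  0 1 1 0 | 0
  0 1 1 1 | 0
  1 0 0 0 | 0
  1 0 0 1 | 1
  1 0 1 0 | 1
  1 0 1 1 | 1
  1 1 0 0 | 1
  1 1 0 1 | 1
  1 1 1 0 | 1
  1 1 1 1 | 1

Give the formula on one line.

(a & (((d | c) | ((b & a) | c)) | (~a & ~b)))

  (d | c) = 0111011101110111
  (b & a) = 0000000000001111
  ((b & a) | c) = 0011001100111111
  ((d | c) | ((b & a) | c)) = 0111011101111111
  ~a = 1111111100000000
  ~b = 1111000011110000
  (~a & ~b) = 1111000000000000
  (((d | c) | ((b & a) | c)) | (~a & ~b)) = 1111011101111111
  (a & (((d | c) | ((b & a) | c)) | (~a & ~b))) = 0000000001111111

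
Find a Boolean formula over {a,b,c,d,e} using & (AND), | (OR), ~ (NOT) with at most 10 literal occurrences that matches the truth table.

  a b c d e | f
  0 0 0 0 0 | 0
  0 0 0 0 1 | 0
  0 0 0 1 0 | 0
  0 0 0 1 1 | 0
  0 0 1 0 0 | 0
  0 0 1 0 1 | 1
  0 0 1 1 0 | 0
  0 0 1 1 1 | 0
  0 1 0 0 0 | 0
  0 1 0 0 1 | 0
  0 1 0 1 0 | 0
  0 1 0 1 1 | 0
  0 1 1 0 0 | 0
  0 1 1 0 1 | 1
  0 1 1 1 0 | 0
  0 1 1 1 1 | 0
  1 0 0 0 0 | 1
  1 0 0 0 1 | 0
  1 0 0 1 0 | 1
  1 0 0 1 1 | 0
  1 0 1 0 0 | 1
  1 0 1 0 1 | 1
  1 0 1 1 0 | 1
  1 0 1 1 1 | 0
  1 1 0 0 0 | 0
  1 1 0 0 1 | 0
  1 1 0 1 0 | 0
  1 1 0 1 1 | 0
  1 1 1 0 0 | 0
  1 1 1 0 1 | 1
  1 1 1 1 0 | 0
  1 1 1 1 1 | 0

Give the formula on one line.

  ~d = 11001100110011001100110011001100
  (c & e) = 00000101000001010000010100000101
  (~d & (c & e)) = 00000100000001000000010000000100
  ~b = 11111111000000001111111100000000
  (~b & a) = 00000000000000001111111100000000
  (a | d) = 00110011001100111111111111111111
  ~e = 10101010101010101010101010101010
  ((a | d) & ~e) = 00100010001000101010101010101010
  ((~b & a) & ((a | d) & ~e)) = 00000000000000001010101000000000
  ((~d & (c & e)) | ((~b & a) & ((a | d) & ~e))) = 00000100000001001010111000000100

((~d & (c & e)) | ((~b & a) & ((a | d) & ~e)))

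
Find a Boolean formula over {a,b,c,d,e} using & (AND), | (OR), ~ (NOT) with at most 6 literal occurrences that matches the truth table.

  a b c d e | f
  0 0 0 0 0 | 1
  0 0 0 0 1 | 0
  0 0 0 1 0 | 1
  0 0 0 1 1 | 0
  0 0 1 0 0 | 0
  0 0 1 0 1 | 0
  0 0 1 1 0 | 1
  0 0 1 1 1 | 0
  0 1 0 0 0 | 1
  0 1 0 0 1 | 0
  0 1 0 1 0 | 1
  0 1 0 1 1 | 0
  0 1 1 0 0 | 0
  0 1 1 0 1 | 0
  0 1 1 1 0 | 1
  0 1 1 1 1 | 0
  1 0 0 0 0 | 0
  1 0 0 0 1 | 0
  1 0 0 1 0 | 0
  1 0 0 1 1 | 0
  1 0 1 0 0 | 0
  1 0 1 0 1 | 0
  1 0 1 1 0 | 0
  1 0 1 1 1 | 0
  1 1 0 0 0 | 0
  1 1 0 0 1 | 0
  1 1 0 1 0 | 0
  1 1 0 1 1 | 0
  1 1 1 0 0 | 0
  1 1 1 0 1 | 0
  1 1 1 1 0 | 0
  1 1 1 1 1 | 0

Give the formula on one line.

((~a & ((~a & (c & d)) | ~c)) & ~e)

  ~a = 11111111111111110000000000000000
  (c & d) = 00000011000000110000001100000011
  (~a & (c & d)) = 00000011000000110000000000000000
  ~c = 11110000111100001111000011110000
  ((~a & (c & d)) | ~c) = 11110011111100111111000011110000
  (~a & ((~a & (c & d)) | ~c)) = 11110011111100110000000000000000
  ~e = 10101010101010101010101010101010
  ((~a & ((~a & (c & d)) | ~c)) & ~e) = 10100010101000100000000000000000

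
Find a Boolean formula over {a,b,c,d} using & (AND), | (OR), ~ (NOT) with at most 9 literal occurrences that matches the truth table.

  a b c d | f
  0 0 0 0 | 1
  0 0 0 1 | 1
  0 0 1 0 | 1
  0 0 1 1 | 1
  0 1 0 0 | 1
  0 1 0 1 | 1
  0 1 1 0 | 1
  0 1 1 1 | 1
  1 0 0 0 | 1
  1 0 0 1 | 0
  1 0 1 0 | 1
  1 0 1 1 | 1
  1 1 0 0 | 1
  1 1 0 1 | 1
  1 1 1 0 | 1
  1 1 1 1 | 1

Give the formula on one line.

  ~a = 1111111100000000
  ~b = 1111000011110000
  (d | ~b) = 1111010111110101
  (~a & (d | ~b)) = 1111010100000000
  ((~a & (d | ~b)) | b) = 1111111100001111
  ~d = 1010101010101010
  (((~a & (d | ~b)) | b) | ~d) = 1111111110101111
  ((((~a & (d | ~b)) | b) | ~d) | c) = 1111111110111111

((((~a & (d | ~b)) | b) | ~d) | c)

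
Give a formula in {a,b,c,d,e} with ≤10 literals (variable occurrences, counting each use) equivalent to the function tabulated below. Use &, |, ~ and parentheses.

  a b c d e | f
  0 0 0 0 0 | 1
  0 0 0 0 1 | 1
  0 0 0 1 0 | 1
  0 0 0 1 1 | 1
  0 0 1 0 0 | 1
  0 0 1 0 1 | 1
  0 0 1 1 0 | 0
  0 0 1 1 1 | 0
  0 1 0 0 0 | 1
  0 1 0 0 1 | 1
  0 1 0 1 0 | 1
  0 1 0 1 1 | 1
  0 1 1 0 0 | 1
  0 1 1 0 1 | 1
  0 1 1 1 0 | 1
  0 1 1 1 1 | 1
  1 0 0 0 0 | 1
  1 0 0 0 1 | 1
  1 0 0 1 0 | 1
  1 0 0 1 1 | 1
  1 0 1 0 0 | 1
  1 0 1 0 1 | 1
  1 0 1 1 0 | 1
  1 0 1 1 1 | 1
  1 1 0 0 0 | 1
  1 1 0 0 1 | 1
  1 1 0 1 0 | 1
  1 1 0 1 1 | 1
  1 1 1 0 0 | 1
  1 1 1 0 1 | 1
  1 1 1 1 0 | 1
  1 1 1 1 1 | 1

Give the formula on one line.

(~d | ((((a | (~c & d)) & ~b) | (a | b)) & d))

  ~d = 11001100110011001100110011001100
  ~c = 11110000111100001111000011110000
  (~c & d) = 00110000001100000011000000110000
  (a | (~c & d)) = 00110000001100001111111111111111
  ~b = 11111111000000001111111100000000
  ((a | (~c & d)) & ~b) = 00110000000000001111111100000000
  (a | b) = 00000000111111111111111111111111
  (((a | (~c & d)) & ~b) | (a | b)) = 00110000111111111111111111111111
  ((((a | (~c & d)) & ~b) | (a | b)) & d) = 00110000001100110011001100110011
  (~d | ((((a | (~c & d)) & ~b) | (a | b)) & d)) = 11111100111111111111111111111111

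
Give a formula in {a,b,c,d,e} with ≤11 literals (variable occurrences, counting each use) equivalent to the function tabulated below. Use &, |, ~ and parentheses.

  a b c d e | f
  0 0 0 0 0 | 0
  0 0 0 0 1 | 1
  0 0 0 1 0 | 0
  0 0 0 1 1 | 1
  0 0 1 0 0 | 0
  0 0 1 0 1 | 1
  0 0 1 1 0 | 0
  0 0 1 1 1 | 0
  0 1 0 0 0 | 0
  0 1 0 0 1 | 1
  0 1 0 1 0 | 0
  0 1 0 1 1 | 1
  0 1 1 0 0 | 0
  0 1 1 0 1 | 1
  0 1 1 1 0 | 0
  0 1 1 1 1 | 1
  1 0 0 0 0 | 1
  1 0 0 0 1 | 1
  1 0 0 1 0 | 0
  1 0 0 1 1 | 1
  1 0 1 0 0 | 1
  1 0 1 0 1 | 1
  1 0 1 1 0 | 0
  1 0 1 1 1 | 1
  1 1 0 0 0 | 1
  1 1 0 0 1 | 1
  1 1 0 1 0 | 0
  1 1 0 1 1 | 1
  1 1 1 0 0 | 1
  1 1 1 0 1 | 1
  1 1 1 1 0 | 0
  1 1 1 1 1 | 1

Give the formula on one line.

((b | ((~c | ~d) | (~e | a))) & ((~d & a) | e))

  ~c = 11110000111100001111000011110000
  ~d = 11001100110011001100110011001100
  (~c | ~d) = 11111100111111001111110011111100
  ~e = 10101010101010101010101010101010
  (~e | a) = 10101010101010101111111111111111
  ((~c | ~d) | (~e | a)) = 11111110111111101111111111111111
  (b | ((~c | ~d) | (~e | a))) = 11111110111111111111111111111111
  (~d & a) = 00000000000000001100110011001100
  ((~d & a) | e) = 01010101010101011101110111011101
  ((b | ((~c | ~d) | (~e | a))) & ((~d & a) | e)) = 01010100010101011101110111011101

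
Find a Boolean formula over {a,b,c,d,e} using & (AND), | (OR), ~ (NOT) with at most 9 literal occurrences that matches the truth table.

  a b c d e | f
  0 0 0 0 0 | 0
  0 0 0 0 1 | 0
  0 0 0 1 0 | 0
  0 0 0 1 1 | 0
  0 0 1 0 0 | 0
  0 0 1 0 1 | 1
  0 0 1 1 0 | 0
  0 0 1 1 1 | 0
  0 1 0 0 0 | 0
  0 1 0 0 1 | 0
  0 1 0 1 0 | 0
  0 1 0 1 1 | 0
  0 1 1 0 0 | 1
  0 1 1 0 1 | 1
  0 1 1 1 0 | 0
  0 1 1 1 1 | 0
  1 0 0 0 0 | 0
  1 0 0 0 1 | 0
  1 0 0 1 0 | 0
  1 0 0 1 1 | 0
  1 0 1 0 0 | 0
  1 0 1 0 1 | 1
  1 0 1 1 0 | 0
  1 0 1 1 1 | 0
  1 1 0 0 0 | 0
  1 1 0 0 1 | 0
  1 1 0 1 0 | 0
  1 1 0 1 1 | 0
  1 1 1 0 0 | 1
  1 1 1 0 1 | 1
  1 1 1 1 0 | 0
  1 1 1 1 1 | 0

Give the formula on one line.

  ~d = 11001100110011001100110011001100
  (d & a) = 00000000000000000011001100110011
  (c | (d & a)) = 00001111000011110011111100111111
  (~d & (c | (d & a))) = 00001100000011000000110000001100
  ~c = 11110000111100001111000011110000
  (e | ~c) = 11110101111101011111010111110101
  (a & (e | ~c)) = 00000000000000001111010111110101
  (e | b) = 01010101111111110101010111111111
  ((a & (e | ~c)) | (e | b)) = 01010101111111111111010111111111
  ((~d & (c | (d & a))) & ((a & (e | ~c)) | (e | b))) = 00000100000011000000010000001100

((~d & (c | (d & a))) & ((a & (e | ~c)) | (e | b)))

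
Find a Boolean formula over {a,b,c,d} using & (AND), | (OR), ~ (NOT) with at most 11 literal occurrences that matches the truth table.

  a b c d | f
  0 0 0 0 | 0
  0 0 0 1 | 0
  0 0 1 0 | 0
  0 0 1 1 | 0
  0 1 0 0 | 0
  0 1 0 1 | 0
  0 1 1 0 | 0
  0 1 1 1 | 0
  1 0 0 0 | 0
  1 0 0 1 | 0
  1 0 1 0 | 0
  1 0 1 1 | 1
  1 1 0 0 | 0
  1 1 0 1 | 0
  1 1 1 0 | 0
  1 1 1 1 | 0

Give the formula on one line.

(d & (((c & ~b) & (b | a)) | (a & (~a | ~d))))

  ~b = 1111000011110000
  (c & ~b) = 0011000000110000
  (b | a) = 0000111111111111
  ((c & ~b) & (b | a)) = 0000000000110000
  ~a = 1111111100000000
  ~d = 1010101010101010
  (~a | ~d) = 1111111110101010
  (a & (~a | ~d)) = 0000000010101010
  (((c & ~b) & (b | a)) | (a & (~a | ~d))) = 0000000010111010
  (d & (((c & ~b) & (b | a)) | (a & (~a | ~d)))) = 0000000000010000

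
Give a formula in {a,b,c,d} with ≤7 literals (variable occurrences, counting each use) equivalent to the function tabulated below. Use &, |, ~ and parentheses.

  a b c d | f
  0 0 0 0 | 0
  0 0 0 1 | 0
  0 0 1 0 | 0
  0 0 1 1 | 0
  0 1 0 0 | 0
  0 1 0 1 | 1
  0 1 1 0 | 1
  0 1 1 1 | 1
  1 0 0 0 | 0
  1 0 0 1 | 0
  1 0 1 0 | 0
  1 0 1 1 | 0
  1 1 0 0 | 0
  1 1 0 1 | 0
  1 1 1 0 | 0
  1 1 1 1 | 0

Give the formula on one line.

  (a | c) = 0011001111111111
  ((a | c) | d) = 0111011111111111
  ~a = 1111111100000000
  (((a | c) | d) & ~a) = 0111011100000000
  ((((a | c) | d) & ~a) | a) = 0111011111111111
  (((((a | c) | d) & ~a) | a) & ~a) = 0111011100000000
  (b & (((((a | c) | d) & ~a) | a) & ~a)) = 0000011100000000

(b & (((((a | c) | d) & ~a) | a) & ~a))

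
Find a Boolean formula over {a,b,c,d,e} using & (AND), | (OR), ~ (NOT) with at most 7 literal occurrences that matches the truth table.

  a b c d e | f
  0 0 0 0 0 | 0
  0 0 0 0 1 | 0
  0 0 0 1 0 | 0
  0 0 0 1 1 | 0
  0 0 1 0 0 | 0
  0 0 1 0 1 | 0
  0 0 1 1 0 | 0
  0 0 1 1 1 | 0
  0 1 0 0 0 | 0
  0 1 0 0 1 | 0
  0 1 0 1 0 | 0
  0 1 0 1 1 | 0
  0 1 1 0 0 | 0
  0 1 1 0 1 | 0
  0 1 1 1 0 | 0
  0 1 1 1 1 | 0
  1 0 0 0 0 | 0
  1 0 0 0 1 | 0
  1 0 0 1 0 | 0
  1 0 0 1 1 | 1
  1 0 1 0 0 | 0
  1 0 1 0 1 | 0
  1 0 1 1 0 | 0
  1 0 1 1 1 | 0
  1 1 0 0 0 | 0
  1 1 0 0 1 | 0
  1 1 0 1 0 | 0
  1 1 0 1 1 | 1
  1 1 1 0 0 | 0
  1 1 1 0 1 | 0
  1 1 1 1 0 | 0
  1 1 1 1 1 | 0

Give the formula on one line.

(((~c & a) & d) & (~d | e))

  ~c = 11110000111100001111000011110000
  (~c & a) = 00000000000000001111000011110000
  ((~c & a) & d) = 00000000000000000011000000110000
  ~d = 11001100110011001100110011001100
  (~d | e) = 11011101110111011101110111011101
  (((~c & a) & d) & (~d | e)) = 00000000000000000001000000010000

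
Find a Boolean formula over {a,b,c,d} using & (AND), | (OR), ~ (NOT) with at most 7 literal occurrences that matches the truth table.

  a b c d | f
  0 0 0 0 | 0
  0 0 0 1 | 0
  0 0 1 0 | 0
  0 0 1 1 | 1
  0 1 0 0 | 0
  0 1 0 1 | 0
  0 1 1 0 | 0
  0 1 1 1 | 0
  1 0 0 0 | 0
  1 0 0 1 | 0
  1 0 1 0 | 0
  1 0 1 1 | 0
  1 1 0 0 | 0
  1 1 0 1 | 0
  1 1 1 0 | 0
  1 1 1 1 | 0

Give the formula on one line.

  ~a = 1111111100000000
  (c & ~a) = 0011001100000000
  (d & (c & ~a)) = 0001000100000000
  ~b = 1111000011110000
  (~b | a) = 1111000011111111
  ((d & (c & ~a)) & (~b | a)) = 0001000000000000

((d & (c & ~a)) & (~b | a))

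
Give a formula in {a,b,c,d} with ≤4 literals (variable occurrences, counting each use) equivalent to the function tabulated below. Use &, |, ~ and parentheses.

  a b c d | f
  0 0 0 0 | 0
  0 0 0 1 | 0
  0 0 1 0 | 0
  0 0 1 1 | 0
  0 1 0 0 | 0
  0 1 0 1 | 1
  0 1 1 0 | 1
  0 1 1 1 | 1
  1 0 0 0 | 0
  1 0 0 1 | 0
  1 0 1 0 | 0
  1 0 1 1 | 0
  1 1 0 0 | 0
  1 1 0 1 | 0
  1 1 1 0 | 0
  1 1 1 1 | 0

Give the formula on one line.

  (d | c) = 0111011101110111
  ~a = 1111111100000000
  (~a & b) = 0000111100000000
  ((d | c) & (~a & b)) = 0000011100000000

((d | c) & (~a & b))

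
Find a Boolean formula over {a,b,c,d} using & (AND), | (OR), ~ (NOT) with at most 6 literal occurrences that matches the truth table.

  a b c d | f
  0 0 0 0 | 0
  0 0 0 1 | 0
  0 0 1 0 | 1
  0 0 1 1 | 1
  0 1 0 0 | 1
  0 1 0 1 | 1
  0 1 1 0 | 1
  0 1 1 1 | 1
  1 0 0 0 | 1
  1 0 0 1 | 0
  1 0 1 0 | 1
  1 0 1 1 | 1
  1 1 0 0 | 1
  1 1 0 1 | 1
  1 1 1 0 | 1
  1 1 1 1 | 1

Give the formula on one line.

(c | (b | (~d & a)))

  ~d = 1010101010101010
  (~d & a) = 0000000010101010
  (b | (~d & a)) = 0000111110101111
  (c | (b | (~d & a))) = 0011111110111111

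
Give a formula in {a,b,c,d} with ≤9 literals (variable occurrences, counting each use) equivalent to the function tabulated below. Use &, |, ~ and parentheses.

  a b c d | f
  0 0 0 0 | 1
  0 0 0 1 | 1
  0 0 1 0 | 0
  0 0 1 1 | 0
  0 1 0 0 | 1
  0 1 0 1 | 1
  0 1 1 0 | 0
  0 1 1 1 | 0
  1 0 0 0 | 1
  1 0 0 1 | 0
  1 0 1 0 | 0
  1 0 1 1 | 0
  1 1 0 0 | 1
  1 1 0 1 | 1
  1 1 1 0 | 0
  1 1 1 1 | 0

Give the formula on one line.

(~c & ((d & (b | c)) | (((~c | ~b) & ~d) | ~a)))

  ~c = 1100110011001100
  (b | c) = 0011111100111111
  (d & (b | c)) = 0001010100010101
  ~b = 1111000011110000
  (~c | ~b) = 1111110011111100
  ~d = 1010101010101010
  ((~c | ~b) & ~d) = 1010100010101000
  ~a = 1111111100000000
  (((~c | ~b) & ~d) | ~a) = 1111111110101000
  ((d & (b | c)) | (((~c | ~b) & ~d) | ~a)) = 1111111110111101
  (~c & ((d & (b | c)) | (((~c | ~b) & ~d) | ~a))) = 1100110010001100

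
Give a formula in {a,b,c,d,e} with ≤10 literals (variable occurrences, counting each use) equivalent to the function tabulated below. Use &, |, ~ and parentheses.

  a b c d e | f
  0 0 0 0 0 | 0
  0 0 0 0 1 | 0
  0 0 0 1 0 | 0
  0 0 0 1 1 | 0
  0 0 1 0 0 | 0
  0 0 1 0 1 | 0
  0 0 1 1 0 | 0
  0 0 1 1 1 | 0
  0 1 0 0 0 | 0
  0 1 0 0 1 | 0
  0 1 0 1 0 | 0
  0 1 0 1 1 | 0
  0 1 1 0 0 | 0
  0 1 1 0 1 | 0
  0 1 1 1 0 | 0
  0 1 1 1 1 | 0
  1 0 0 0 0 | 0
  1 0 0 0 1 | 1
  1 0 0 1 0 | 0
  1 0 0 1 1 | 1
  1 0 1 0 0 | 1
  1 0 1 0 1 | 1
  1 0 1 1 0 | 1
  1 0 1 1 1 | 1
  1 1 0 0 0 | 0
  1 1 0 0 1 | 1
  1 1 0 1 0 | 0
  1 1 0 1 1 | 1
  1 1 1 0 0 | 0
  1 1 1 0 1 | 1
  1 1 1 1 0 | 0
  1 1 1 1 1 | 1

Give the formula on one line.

  (e & a) = 00000000000000000101010101010101
  ~b = 11111111000000001111111100000000
  (a & d) = 00000000000000000011001100110011
  ~e = 10101010101010101010101010101010
  ((a & d) | ~e) = 10101010101010101011101110111011
  (e | a) = 01010101010101011111111111111111
  (((a & d) | ~e) & (e | a)) = 00000000000000001011101110111011
  (~b & (((a & d) | ~e) & (e | a))) = 00000000000000001011101100000000
  ((~b & (((a & d) | ~e) & (e | a))) & c) = 00000000000000000000101100000000
  ((e & a) | ((~b & (((a & d) | ~e) & (e | a))) & c)) = 00000000000000000101111101010101

((e & a) | ((~b & (((a & d) | ~e) & (e | a))) & c))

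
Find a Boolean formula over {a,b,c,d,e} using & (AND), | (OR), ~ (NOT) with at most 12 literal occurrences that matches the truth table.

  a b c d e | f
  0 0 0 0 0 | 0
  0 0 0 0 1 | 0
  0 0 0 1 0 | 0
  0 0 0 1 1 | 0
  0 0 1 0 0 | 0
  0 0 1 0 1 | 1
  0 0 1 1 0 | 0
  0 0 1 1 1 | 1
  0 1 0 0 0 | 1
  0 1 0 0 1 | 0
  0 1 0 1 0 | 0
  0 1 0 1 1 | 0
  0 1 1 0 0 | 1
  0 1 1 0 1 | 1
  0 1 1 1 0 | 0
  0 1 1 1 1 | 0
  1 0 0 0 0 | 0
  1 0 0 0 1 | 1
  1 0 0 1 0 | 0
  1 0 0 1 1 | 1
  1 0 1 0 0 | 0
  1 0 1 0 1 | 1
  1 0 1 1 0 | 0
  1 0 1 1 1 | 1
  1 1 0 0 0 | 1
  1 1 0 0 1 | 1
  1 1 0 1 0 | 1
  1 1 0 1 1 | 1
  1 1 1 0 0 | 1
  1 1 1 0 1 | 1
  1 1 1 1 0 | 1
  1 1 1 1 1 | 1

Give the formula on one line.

((a | (c | ~e)) & ((e | b) & ((d & a) | (~d | ~b))))

  ~e = 10101010101010101010101010101010
  (c | ~e) = 10101111101011111010111110101111
  (a | (c | ~e)) = 10101111101011111111111111111111
  (e | b) = 01010101111111110101010111111111
  (d & a) = 00000000000000000011001100110011
  ~d = 11001100110011001100110011001100
  ~b = 11111111000000001111111100000000
  (~d | ~b) = 11111111110011001111111111001100
  ((d & a) | (~d | ~b)) = 11111111110011001111111111111111
  ((e | b) & ((d & a) | (~d | ~b))) = 01010101110011000101010111111111
  ((a | (c | ~e)) & ((e | b) & ((d & a) | (~d | ~b)))) = 00000101100011000101010111111111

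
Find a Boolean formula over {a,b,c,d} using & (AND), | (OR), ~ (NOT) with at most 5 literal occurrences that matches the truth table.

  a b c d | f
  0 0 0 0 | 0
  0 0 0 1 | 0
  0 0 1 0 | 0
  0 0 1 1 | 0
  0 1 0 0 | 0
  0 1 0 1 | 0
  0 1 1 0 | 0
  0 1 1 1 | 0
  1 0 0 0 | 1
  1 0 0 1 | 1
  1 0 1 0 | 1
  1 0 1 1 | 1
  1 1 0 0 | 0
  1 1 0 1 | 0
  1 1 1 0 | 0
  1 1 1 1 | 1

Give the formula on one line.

(a & ((c & d) | ~b))

  (c & d) = 0001000100010001
  ~b = 1111000011110000
  ((c & d) | ~b) = 1111000111110001
  (a & ((c & d) | ~b)) = 0000000011110001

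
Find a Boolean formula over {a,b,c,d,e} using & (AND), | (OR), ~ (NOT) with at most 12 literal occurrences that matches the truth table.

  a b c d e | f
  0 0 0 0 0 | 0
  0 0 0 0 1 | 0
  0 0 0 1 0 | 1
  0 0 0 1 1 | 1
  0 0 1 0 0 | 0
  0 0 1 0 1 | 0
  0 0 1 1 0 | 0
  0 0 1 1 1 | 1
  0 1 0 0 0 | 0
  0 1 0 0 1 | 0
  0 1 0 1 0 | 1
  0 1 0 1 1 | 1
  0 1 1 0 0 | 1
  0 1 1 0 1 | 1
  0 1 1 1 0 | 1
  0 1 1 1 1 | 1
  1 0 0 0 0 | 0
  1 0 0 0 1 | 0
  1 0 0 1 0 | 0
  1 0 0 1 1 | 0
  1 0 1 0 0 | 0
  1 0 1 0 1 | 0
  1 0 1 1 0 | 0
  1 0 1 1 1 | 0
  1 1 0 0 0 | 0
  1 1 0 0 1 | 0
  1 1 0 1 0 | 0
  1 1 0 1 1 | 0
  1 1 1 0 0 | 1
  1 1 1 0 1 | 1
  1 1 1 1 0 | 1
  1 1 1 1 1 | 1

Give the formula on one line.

(((c & b) | (~a & d)) & ((b | e) | (~c | (~d & ~e))))

  (c & b) = 00000000000011110000000000001111
  ~a = 11111111111111110000000000000000
  (~a & d) = 00110011001100110000000000000000
  ((c & b) | (~a & d)) = 00110011001111110000000000001111
  (b | e) = 01010101111111110101010111111111
  ~c = 11110000111100001111000011110000
  ~d = 11001100110011001100110011001100
  ~e = 10101010101010101010101010101010
  (~d & ~e) = 10001000100010001000100010001000
  (~c | (~d & ~e)) = 11111000111110001111100011111000
  ((b | e) | (~c | (~d & ~e))) = 11111101111111111111110111111111
  (((c & b) | (~a & d)) & ((b | e) | (~c | (~d & ~e)))) = 00110001001111110000000000001111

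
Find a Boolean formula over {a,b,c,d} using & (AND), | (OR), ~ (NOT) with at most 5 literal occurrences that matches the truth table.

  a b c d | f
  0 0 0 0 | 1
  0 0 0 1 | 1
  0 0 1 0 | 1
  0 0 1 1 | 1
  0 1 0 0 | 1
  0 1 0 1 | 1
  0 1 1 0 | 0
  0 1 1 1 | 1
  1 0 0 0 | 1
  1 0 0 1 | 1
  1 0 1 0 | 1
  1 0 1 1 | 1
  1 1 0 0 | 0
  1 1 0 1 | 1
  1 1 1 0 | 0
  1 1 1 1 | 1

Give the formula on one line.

(((~a & ~c) | d) | ~b)

  ~a = 1111111100000000
  ~c = 1100110011001100
  (~a & ~c) = 1100110000000000
  ((~a & ~c) | d) = 1101110101010101
  ~b = 1111000011110000
  (((~a & ~c) | d) | ~b) = 1111110111110101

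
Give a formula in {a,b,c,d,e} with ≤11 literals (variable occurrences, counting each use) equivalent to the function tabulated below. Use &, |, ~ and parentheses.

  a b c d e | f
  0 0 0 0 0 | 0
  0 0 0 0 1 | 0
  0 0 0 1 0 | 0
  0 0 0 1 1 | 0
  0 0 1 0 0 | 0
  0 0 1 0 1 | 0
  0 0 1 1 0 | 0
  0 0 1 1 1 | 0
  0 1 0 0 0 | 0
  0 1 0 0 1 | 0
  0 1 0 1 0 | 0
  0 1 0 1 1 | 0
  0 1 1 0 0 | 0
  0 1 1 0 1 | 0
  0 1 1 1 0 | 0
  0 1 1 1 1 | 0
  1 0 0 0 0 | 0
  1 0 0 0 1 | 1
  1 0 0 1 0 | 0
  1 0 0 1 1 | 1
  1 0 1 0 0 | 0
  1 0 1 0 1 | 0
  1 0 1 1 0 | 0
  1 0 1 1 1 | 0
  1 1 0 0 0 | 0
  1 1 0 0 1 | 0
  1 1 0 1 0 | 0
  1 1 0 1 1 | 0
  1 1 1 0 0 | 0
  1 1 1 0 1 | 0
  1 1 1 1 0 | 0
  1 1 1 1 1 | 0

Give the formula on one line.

  ~b = 11111111000000001111111100000000
  (~b | c) = 11111111000011111111111100001111
  ~d = 11001100110011001100110011001100
  (e & ~d) = 01000100010001000100010001000100
  (a | (e & ~d)) = 01000100010001001111111111111111
  ((~b | c) & (a | (e & ~d))) = 01000100000001001111111100001111
  ~c = 11110000111100001111000011110000
  (((~b | c) & (a | (e & ~d))) & ~c) = 01000000000000001111000000000000
  (a & (((~b | c) & (a | (e & ~d))) & ~c)) = 00000000000000001111000000000000
  (~b & e) = 01010101000000000101010100000000
  ((a & (((~b | c) & (a | (e & ~d))) & ~c)) & (~b & e)) = 00000000000000000101000000000000

((a & (((~b | c) & (a | (e & ~d))) & ~c)) & (~b & e))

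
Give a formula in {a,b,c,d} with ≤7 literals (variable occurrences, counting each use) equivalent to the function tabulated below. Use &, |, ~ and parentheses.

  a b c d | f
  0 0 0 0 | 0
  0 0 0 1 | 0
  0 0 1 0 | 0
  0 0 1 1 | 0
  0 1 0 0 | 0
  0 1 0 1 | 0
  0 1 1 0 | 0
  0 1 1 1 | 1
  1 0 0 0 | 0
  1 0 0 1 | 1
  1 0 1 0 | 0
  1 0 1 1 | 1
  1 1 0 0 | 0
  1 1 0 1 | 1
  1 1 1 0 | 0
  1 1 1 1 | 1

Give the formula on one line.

(d & ((b | a) & (c | a)))

  (b | a) = 0000111111111111
  (c | a) = 0011001111111111
  ((b | a) & (c | a)) = 0000001111111111
  (d & ((b | a) & (c | a))) = 0000000101010101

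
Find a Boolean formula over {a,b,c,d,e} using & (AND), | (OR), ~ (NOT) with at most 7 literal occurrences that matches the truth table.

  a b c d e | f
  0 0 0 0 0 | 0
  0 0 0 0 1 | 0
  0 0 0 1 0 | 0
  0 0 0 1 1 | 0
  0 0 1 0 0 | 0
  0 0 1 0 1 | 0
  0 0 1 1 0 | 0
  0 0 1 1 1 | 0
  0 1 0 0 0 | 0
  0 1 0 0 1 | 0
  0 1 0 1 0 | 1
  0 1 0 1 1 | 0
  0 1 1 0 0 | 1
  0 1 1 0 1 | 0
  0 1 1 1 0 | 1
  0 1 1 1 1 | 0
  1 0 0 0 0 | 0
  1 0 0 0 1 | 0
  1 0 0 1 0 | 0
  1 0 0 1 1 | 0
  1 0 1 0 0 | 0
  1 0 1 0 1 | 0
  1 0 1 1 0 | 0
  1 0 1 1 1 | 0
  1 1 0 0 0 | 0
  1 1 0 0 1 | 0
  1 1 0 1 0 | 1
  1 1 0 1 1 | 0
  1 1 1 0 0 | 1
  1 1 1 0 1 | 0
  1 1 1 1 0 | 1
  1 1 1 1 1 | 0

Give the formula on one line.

(((((~b & c) | d) | (c | e)) & b) & ~e)

  ~b = 11111111000000001111111100000000
  (~b & c) = 00001111000000000000111100000000
  ((~b & c) | d) = 00111111001100110011111100110011
  (c | e) = 01011111010111110101111101011111
  (((~b & c) | d) | (c | e)) = 01111111011111110111111101111111
  ((((~b & c) | d) | (c | e)) & b) = 00000000011111110000000001111111
  ~e = 10101010101010101010101010101010
  (((((~b & c) | d) | (c | e)) & b) & ~e) = 00000000001010100000000000101010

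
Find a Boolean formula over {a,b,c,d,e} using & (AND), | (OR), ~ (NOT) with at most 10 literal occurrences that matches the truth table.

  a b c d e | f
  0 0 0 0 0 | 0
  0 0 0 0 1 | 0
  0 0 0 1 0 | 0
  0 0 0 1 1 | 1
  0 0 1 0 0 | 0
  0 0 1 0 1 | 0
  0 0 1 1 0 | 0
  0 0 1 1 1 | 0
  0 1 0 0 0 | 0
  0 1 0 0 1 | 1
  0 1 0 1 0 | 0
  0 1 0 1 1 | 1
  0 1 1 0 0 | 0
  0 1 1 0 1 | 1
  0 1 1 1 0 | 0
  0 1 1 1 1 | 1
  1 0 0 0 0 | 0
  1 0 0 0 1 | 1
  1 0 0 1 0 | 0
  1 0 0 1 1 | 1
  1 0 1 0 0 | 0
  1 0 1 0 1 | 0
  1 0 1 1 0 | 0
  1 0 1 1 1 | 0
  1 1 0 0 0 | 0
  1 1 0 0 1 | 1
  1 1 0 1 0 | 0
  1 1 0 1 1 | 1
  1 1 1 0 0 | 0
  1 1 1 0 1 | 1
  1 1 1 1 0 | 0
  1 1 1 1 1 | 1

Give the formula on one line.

(((d | ((a & ~b) | b)) & e) & (~c | (b & c)))

  ~b = 11111111000000001111111100000000
  (a & ~b) = 00000000000000001111111100000000
  ((a & ~b) | b) = 00000000111111111111111111111111
  (d | ((a & ~b) | b)) = 00110011111111111111111111111111
  ((d | ((a & ~b) | b)) & e) = 00010001010101010101010101010101
  ~c = 11110000111100001111000011110000
  (b & c) = 00000000000011110000000000001111
  (~c | (b & c)) = 11110000111111111111000011111111
  (((d | ((a & ~b) | b)) & e) & (~c | (b & c))) = 00010000010101010101000001010101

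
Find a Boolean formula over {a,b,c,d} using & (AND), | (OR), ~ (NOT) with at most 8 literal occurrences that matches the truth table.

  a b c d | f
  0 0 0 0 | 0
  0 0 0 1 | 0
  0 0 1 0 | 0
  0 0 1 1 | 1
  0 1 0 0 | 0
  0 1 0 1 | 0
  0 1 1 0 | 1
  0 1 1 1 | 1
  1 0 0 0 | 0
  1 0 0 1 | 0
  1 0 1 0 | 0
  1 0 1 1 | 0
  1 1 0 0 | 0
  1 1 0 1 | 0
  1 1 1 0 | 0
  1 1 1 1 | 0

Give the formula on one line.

(((c | a) & (d | (a | b))) & ~a)

  (c | a) = 0011001111111111
  (a | b) = 0000111111111111
  (d | (a | b)) = 0101111111111111
  ((c | a) & (d | (a | b))) = 0001001111111111
  ~a = 1111111100000000
  (((c | a) & (d | (a | b))) & ~a) = 0001001100000000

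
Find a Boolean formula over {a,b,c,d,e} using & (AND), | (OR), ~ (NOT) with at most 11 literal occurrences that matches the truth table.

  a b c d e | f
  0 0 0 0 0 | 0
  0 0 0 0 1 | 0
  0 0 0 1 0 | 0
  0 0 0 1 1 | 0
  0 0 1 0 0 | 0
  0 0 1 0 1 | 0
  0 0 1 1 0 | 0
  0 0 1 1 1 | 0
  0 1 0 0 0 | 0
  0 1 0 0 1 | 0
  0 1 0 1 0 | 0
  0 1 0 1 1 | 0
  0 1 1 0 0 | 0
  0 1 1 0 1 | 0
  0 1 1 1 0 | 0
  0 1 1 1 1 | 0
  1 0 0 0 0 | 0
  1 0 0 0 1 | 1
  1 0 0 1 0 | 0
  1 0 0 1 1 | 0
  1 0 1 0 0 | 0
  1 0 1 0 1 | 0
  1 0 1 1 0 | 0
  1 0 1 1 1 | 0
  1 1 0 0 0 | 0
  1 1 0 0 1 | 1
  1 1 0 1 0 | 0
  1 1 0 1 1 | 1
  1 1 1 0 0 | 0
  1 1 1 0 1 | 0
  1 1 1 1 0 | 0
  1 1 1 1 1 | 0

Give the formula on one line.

  (b | a) = 00000000111111111111111111111111
  ((b | a) | c) = 00001111111111111111111111111111
  (e & ((b | a) | c)) = 00000101010101010101010101010101
  ~d = 11001100110011001100110011001100
  (~d | b) = 11001100111111111100110011111111
  ~c = 11110000111100001111000011110000
  (a & ~c) = 00000000000000001111000011110000
  ((~d | b) & (a & ~c)) = 00000000000000001100000011110000
  ((e & ((b | a) | c)) & ((~d | b) & (a & ~c))) = 00000000000000000100000001010000

((e & ((b | a) | c)) & ((~d | b) & (a & ~c)))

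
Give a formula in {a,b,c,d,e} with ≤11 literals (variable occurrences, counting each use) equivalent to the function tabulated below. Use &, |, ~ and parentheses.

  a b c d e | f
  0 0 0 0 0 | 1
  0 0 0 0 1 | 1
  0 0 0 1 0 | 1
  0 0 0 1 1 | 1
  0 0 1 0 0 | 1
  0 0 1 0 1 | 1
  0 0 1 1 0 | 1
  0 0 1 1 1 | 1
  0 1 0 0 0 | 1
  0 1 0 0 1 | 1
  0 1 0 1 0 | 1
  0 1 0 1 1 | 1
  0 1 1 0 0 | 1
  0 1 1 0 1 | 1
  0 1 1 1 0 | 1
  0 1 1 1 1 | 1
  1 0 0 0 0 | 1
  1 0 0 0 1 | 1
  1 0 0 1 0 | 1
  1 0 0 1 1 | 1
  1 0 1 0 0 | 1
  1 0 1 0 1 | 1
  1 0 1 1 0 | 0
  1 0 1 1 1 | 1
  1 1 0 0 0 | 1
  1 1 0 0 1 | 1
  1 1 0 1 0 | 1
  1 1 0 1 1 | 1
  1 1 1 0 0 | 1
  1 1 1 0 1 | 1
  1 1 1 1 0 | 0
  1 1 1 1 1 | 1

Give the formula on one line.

((~a | (e | ~c)) | ((a | c) & ((b | a) & ~d)))

  ~a = 11111111111111110000000000000000
  ~c = 11110000111100001111000011110000
  (e | ~c) = 11110101111101011111010111110101
  (~a | (e | ~c)) = 11111111111111111111010111110101
  (a | c) = 00001111000011111111111111111111
  (b | a) = 00000000111111111111111111111111
  ~d = 11001100110011001100110011001100
  ((b | a) & ~d) = 00000000110011001100110011001100
  ((a | c) & ((b | a) & ~d)) = 00000000000011001100110011001100
  ((~a | (e | ~c)) | ((a | c) & ((b | a) & ~d))) = 11111111111111111111110111111101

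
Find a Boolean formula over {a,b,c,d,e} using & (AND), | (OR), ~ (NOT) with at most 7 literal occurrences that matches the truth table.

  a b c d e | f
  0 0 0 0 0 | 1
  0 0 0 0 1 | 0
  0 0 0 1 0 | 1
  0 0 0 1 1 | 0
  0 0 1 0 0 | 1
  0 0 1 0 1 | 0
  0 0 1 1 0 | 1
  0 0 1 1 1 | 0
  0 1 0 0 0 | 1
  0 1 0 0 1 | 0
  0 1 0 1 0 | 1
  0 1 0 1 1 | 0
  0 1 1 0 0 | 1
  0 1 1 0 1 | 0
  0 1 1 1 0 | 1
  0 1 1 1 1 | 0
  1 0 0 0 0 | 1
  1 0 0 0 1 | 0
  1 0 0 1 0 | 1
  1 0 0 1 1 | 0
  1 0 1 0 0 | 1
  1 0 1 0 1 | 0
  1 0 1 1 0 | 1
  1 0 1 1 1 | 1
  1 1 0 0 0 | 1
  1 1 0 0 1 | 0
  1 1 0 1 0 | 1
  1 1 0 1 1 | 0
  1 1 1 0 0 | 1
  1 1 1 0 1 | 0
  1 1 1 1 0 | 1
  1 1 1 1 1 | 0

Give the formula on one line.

(~e | (~b & ((a & d) & (e & c))))

  ~e = 10101010101010101010101010101010
  ~b = 11111111000000001111111100000000
  (a & d) = 00000000000000000011001100110011
  (e & c) = 00000101000001010000010100000101
  ((a & d) & (e & c)) = 00000000000000000000000100000001
  (~b & ((a & d) & (e & c))) = 00000000000000000000000100000000
  (~e | (~b & ((a & d) & (e & c)))) = 10101010101010101010101110101010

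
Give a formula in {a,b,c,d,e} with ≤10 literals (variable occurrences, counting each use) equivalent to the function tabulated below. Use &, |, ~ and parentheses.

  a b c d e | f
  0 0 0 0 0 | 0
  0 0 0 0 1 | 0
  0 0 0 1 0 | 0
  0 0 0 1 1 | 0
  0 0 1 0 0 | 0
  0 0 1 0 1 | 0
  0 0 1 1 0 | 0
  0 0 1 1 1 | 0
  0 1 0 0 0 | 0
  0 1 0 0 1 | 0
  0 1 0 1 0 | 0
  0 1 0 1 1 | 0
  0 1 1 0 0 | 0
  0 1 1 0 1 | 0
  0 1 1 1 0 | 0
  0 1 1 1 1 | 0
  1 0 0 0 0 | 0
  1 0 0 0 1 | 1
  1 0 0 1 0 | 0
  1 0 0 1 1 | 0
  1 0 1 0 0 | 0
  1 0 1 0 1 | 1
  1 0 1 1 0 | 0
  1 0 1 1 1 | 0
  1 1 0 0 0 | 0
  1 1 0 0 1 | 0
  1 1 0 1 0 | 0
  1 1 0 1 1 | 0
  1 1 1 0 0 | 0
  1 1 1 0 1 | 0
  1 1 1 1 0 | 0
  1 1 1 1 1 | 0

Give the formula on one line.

((((a & (e & ~b)) | ~a) & (a | ~b)) & (a & ~d))

  ~b = 11111111000000001111111100000000
  (e & ~b) = 01010101000000000101010100000000
  (a & (e & ~b)) = 00000000000000000101010100000000
  ~a = 11111111111111110000000000000000
  ((a & (e & ~b)) | ~a) = 11111111111111110101010100000000
  (a | ~b) = 11111111000000001111111111111111
  (((a & (e & ~b)) | ~a) & (a | ~b)) = 11111111000000000101010100000000
  ~d = 11001100110011001100110011001100
  (a & ~d) = 00000000000000001100110011001100
  ((((a & (e & ~b)) | ~a) & (a | ~b)) & (a & ~d)) = 00000000000000000100010000000000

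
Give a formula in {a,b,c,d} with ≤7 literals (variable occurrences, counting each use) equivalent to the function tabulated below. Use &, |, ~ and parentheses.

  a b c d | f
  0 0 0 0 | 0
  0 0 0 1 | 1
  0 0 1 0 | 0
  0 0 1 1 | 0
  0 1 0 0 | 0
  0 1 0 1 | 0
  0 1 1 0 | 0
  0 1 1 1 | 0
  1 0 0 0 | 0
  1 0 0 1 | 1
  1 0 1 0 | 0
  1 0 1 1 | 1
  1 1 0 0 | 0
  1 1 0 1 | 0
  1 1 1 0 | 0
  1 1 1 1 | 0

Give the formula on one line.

(((a | (~c & (~a | c))) & d) & (~d | ~b))

  ~c = 1100110011001100
  ~a = 1111111100000000
  (~a | c) = 1111111100110011
  (~c & (~a | c)) = 1100110000000000
  (a | (~c & (~a | c))) = 1100110011111111
  ((a | (~c & (~a | c))) & d) = 0100010001010101
  ~d = 1010101010101010
  ~b = 1111000011110000
  (~d | ~b) = 1111101011111010
  (((a | (~c & (~a | c))) & d) & (~d | ~b)) = 0100000001010000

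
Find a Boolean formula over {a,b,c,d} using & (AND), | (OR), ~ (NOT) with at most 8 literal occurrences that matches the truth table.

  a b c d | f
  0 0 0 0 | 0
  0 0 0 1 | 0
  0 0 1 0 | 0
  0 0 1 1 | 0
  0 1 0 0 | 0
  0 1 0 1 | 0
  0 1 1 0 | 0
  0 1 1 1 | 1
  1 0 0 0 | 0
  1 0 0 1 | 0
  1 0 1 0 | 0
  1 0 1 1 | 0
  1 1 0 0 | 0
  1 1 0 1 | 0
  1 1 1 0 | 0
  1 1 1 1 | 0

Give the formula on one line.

  ~a = 1111111100000000
  (~a & b) = 0000111100000000
  ~c = 1100110011001100
  ((~a & b) | ~c) = 1100111111001100
  ~d = 1010101010101010
  (b | ~d) = 1010111110101111
  (c & (b | ~d)) = 0010001100100011
  (d & (c & (b | ~d))) = 0000000100000001
  (((~a & b) | ~c) & (d & (c & (b | ~d)))) = 0000000100000000

(((~a & b) | ~c) & (d & (c & (b | ~d))))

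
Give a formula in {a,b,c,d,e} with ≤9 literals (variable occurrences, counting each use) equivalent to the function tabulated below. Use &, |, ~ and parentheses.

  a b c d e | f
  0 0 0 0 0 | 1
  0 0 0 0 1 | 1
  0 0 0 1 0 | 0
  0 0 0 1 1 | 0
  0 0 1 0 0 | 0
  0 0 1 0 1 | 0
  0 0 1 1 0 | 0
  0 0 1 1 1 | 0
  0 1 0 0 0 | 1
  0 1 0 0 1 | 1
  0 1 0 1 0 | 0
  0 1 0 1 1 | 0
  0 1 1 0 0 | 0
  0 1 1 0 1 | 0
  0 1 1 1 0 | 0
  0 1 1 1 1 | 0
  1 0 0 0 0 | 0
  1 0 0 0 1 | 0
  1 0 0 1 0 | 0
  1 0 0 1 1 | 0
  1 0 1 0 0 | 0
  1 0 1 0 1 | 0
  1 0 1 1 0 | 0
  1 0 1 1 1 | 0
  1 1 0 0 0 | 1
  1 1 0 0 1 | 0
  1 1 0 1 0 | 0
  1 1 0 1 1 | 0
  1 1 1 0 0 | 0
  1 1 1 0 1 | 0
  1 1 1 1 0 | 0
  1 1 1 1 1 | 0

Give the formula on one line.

((~c & ((~a | ~e) & ~d)) & (b | (~d & (~a | d))))

  ~c = 11110000111100001111000011110000
  ~a = 11111111111111110000000000000000
  ~e = 10101010101010101010101010101010
  (~a | ~e) = 11111111111111111010101010101010
  ~d = 11001100110011001100110011001100
  ((~a | ~e) & ~d) = 11001100110011001000100010001000
  (~c & ((~a | ~e) & ~d)) = 11000000110000001000000010000000
  (~a | d) = 11111111111111110011001100110011
  (~d & (~a | d)) = 11001100110011000000000000000000
  (b | (~d & (~a | d))) = 11001100111111110000000011111111
  ((~c & ((~a | ~e) & ~d)) & (b | (~d & (~a | d)))) = 11000000110000000000000010000000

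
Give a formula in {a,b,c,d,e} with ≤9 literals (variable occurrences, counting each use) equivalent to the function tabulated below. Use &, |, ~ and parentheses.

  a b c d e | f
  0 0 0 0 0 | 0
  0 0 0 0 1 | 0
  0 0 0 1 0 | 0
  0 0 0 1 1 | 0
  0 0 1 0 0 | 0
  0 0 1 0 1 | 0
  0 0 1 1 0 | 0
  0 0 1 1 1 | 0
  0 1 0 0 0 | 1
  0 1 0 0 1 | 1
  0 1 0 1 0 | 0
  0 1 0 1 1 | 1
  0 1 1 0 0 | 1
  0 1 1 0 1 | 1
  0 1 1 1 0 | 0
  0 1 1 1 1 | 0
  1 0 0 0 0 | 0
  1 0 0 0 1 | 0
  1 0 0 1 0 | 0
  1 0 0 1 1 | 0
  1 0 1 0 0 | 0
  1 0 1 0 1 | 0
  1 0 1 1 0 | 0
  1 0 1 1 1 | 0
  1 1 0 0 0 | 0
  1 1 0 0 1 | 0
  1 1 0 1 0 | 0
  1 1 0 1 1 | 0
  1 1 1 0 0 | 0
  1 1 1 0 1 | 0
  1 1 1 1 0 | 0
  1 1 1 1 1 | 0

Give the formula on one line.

((~d | ((e & ~c) & b)) & (b & ~a))

  ~d = 11001100110011001100110011001100
  ~c = 11110000111100001111000011110000
  (e & ~c) = 01010000010100000101000001010000
  ((e & ~c) & b) = 00000000010100000000000001010000
  (~d | ((e & ~c) & b)) = 11001100110111001100110011011100
  ~a = 11111111111111110000000000000000
  (b & ~a) = 00000000111111110000000000000000
  ((~d | ((e & ~c) & b)) & (b & ~a)) = 00000000110111000000000000000000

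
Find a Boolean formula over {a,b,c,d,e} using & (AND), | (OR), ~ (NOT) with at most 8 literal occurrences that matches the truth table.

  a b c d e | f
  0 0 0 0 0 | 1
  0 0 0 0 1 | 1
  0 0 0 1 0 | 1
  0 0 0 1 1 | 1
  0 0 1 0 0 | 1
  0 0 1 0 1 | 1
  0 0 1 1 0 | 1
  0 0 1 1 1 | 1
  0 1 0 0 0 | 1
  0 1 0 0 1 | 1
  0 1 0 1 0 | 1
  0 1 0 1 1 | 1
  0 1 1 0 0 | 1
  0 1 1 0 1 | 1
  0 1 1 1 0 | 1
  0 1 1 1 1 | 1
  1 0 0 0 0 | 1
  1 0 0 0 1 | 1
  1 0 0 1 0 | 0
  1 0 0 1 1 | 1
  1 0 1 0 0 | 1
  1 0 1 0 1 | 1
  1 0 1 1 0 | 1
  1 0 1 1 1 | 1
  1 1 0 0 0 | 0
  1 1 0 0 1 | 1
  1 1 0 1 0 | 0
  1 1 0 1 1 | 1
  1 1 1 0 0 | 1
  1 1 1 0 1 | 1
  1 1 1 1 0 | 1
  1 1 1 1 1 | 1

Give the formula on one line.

(~a | (((~e & ~d) & ~b) | ((a & c) | e)))

  ~a = 11111111111111110000000000000000
  ~e = 10101010101010101010101010101010
  ~d = 11001100110011001100110011001100
  (~e & ~d) = 10001000100010001000100010001000
  ~b = 11111111000000001111111100000000
  ((~e & ~d) & ~b) = 10001000000000001000100000000000
  (a & c) = 00000000000000000000111100001111
  ((a & c) | e) = 01010101010101010101111101011111
  (((~e & ~d) & ~b) | ((a & c) | e)) = 11011101010101011101111101011111
  (~a | (((~e & ~d) & ~b) | ((a & c) | e))) = 11111111111111111101111101011111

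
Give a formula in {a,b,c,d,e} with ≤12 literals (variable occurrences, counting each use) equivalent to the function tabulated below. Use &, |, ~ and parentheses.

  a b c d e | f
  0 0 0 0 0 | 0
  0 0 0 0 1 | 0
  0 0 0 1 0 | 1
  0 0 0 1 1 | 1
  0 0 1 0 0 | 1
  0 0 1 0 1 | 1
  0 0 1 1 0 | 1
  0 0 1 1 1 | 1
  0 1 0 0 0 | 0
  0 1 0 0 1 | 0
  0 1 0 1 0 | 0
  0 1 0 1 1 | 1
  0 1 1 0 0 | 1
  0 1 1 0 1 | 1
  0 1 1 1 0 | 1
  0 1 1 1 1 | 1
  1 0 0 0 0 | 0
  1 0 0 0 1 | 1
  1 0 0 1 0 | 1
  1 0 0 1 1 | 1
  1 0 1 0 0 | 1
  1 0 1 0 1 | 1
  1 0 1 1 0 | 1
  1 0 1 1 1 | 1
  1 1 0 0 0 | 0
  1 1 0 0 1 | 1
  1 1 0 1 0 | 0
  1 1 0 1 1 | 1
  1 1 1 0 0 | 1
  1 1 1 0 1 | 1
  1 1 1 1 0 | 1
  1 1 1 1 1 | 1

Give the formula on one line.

(((d | ((~c | ~a) & (a & e))) & (e | (~e & ~b))) | c)

  ~c = 11110000111100001111000011110000
  ~a = 11111111111111110000000000000000
  (~c | ~a) = 11111111111111111111000011110000
  (a & e) = 00000000000000000101010101010101
  ((~c | ~a) & (a & e)) = 00000000000000000101000001010000
  (d | ((~c | ~a) & (a & e))) = 00110011001100110111001101110011
  ~e = 10101010101010101010101010101010
  ~b = 11111111000000001111111100000000
  (~e & ~b) = 10101010000000001010101000000000
  (e | (~e & ~b)) = 11111111010101011111111101010101
  ((d | ((~c | ~a) & (a & e))) & (e | (~e & ~b))) = 00110011000100010111001101010001
  (((d | ((~c | ~a) & (a & e))) & (e | (~e & ~b))) | c) = 00111111000111110111111101011111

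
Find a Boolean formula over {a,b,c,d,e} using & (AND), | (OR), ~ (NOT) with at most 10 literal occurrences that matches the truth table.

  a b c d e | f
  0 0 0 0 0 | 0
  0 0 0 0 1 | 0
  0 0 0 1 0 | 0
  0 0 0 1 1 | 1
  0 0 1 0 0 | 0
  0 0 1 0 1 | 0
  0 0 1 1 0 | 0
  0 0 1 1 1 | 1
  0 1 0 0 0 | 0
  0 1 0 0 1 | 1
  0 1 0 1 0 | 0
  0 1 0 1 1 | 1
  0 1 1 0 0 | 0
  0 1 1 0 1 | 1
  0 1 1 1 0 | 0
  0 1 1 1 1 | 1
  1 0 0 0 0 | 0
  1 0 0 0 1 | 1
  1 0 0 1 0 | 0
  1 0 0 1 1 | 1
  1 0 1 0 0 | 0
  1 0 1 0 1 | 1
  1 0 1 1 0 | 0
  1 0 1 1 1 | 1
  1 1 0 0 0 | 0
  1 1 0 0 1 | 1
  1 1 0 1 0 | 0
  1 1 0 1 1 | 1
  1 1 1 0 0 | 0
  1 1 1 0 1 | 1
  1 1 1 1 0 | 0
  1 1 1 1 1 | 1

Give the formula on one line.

(e & ((b | d) | (~e | ((a & ~b) | (~d & a)))))

  (b | d) = 00110011111111110011001111111111
  ~e = 10101010101010101010101010101010
  ~b = 11111111000000001111111100000000
  (a & ~b) = 00000000000000001111111100000000
  ~d = 11001100110011001100110011001100
  (~d & a) = 00000000000000001100110011001100
  ((a & ~b) | (~d & a)) = 00000000000000001111111111001100
  (~e | ((a & ~b) | (~d & a))) = 10101010101010101111111111101110
  ((b | d) | (~e | ((a & ~b) | (~d & a)))) = 10111011111111111111111111111111
  (e & ((b | d) | (~e | ((a & ~b) | (~d & a))))) = 00010001010101010101010101010101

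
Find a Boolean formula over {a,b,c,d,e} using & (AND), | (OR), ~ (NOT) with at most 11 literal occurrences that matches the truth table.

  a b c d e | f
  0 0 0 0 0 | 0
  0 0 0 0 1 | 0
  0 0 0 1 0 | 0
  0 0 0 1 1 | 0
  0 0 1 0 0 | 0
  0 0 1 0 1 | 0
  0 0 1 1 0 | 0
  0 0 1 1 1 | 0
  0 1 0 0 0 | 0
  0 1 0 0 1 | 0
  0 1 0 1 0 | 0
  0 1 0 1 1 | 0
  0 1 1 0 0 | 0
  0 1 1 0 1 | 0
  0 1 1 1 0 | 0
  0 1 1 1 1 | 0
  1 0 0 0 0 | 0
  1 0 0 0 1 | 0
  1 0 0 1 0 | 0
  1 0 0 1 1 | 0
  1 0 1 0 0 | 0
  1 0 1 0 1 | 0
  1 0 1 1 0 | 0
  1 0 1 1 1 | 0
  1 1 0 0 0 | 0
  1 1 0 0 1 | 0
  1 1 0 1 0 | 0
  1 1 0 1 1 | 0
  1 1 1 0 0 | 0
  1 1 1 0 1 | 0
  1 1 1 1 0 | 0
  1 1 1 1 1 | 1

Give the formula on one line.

  ~e = 10101010101010101010101010101010
  ~a = 11111111111111110000000000000000
  (~e & ~a) = 10101010101010100000000000000000
  (c & d) = 00000011000000110000001100000011
  ((~e & ~a) | (c & d)) = 10101011101010110000001100000011
  (~e | b) = 10101010111111111010101011111111
  (c & (~e | b)) = 00001010000011110000101000001111
  ((c & (~e | b)) & e) = 00000000000001010000000000000101
  (((~e & ~a) | (c & d)) & ((c & (~e | b)) & e)) = 00000000000000010000000000000001
  ((((~e & ~a) | (c & d)) & ((c & (~e | b)) & e)) & a) = 00000000000000000000000000000001

((((~e & ~a) | (c & d)) & ((c & (~e | b)) & e)) & a)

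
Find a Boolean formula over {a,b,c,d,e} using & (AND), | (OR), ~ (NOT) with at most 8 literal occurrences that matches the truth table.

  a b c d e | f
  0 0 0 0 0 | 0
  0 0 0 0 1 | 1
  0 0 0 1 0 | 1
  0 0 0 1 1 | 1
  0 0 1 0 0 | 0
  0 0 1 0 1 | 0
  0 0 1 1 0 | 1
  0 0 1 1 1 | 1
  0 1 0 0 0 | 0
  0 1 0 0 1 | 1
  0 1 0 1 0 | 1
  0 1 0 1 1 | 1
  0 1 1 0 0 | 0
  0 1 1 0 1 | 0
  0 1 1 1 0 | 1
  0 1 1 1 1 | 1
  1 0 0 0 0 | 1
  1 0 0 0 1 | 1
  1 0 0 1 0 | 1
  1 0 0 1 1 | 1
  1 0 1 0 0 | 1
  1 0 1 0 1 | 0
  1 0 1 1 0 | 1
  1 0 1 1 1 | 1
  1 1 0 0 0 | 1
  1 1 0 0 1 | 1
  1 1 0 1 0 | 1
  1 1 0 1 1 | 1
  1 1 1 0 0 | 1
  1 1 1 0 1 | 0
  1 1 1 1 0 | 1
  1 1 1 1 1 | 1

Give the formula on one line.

  (e | a) = 01010101010101011111111111111111
  ~e = 10101010101010101010101010101010
  ~c = 11110000111100001111000011110000
  (~e | ~c) = 11111010111110101111101011111010
  ((e | a) & (~e | ~c)) = 01010000010100001111101011111010
  (d | ((e | a) & (~e | ~c))) = 01110011011100111111101111111011

(d | ((e | a) & (~e | ~c)))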